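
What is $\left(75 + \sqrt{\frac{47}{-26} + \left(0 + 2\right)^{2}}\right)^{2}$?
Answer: $\frac{\left(1950 + \sqrt{1482}\right)^{2}}{676} \approx 5849.3$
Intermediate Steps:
$\left(75 + \sqrt{\frac{47}{-26} + \left(0 + 2\right)^{2}}\right)^{2} = \left(75 + \sqrt{47 \left(- \frac{1}{26}\right) + 2^{2}}\right)^{2} = \left(75 + \sqrt{- \frac{47}{26} + 4}\right)^{2} = \left(75 + \sqrt{\frac{57}{26}}\right)^{2} = \left(75 + \frac{\sqrt{1482}}{26}\right)^{2}$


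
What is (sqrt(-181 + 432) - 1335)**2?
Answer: (1335 - sqrt(251))**2 ≈ 1.7402e+6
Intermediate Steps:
(sqrt(-181 + 432) - 1335)**2 = (sqrt(251) - 1335)**2 = (-1335 + sqrt(251))**2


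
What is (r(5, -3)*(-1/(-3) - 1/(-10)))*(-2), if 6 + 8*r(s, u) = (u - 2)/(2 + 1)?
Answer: 299/360 ≈ 0.83056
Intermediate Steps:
r(s, u) = -⅚ + u/24 (r(s, u) = -¾ + ((u - 2)/(2 + 1))/8 = -¾ + ((-2 + u)/3)/8 = -¾ + ((-2 + u)*(⅓))/8 = -¾ + (-⅔ + u/3)/8 = -¾ + (-1/12 + u/24) = -⅚ + u/24)
(r(5, -3)*(-1/(-3) - 1/(-10)))*(-2) = ((-⅚ + (1/24)*(-3))*(-1/(-3) - 1/(-10)))*(-2) = ((-⅚ - ⅛)*(-1*(-⅓) - 1*(-⅒)))*(-2) = -23*(⅓ + ⅒)/24*(-2) = -23/24*13/30*(-2) = -299/720*(-2) = 299/360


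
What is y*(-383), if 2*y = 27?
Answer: -10341/2 ≈ -5170.5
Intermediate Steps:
y = 27/2 (y = (½)*27 = 27/2 ≈ 13.500)
y*(-383) = (27/2)*(-383) = -10341/2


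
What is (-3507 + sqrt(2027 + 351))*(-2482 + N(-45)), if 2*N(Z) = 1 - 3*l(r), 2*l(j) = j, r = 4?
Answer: 17426283/2 - 4969*sqrt(2378)/2 ≈ 8.5920e+6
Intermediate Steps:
l(j) = j/2
N(Z) = -5/2 (N(Z) = (1 - 3*4/2)/2 = (1 - 3*2)/2 = (1 - 6)/2 = (1/2)*(-5) = -5/2)
(-3507 + sqrt(2027 + 351))*(-2482 + N(-45)) = (-3507 + sqrt(2027 + 351))*(-2482 - 5/2) = (-3507 + sqrt(2378))*(-4969/2) = 17426283/2 - 4969*sqrt(2378)/2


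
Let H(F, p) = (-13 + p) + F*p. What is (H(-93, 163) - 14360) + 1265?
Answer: -28104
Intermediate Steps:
H(F, p) = -13 + p + F*p
(H(-93, 163) - 14360) + 1265 = ((-13 + 163 - 93*163) - 14360) + 1265 = ((-13 + 163 - 15159) - 14360) + 1265 = (-15009 - 14360) + 1265 = -29369 + 1265 = -28104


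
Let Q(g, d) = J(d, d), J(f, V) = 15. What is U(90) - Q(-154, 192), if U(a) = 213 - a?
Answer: 108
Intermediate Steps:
Q(g, d) = 15
U(90) - Q(-154, 192) = (213 - 1*90) - 1*15 = (213 - 90) - 15 = 123 - 15 = 108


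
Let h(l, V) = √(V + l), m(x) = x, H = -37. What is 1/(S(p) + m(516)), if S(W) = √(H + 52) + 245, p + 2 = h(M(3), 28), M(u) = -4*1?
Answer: 761/579106 - √15/579106 ≈ 0.0013074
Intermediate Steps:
M(u) = -4
p = -2 + 2*√6 (p = -2 + √(28 - 4) = -2 + √24 = -2 + 2*√6 ≈ 2.8990)
S(W) = 245 + √15 (S(W) = √(-37 + 52) + 245 = √15 + 245 = 245 + √15)
1/(S(p) + m(516)) = 1/((245 + √15) + 516) = 1/(761 + √15)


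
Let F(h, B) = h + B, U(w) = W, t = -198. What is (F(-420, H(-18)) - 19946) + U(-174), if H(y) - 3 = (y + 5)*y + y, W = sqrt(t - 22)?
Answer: -20147 + 2*I*sqrt(55) ≈ -20147.0 + 14.832*I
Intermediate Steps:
W = 2*I*sqrt(55) (W = sqrt(-198 - 22) = sqrt(-220) = 2*I*sqrt(55) ≈ 14.832*I)
U(w) = 2*I*sqrt(55)
H(y) = 3 + y + y*(5 + y) (H(y) = 3 + ((y + 5)*y + y) = 3 + ((5 + y)*y + y) = 3 + (y*(5 + y) + y) = 3 + (y + y*(5 + y)) = 3 + y + y*(5 + y))
F(h, B) = B + h
(F(-420, H(-18)) - 19946) + U(-174) = (((3 + (-18)**2 + 6*(-18)) - 420) - 19946) + 2*I*sqrt(55) = (((3 + 324 - 108) - 420) - 19946) + 2*I*sqrt(55) = ((219 - 420) - 19946) + 2*I*sqrt(55) = (-201 - 19946) + 2*I*sqrt(55) = -20147 + 2*I*sqrt(55)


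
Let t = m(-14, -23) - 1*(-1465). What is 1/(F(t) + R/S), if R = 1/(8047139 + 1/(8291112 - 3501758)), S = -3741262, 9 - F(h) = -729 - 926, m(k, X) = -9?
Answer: 72095236176780118617/119966472998162114984011 ≈ 0.00060096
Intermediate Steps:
t = 1456 (t = -9 - 1*(-1465) = -9 + 1465 = 1456)
F(h) = 1664 (F(h) = 9 - (-729 - 926) = 9 - 1*(-1655) = 9 + 1655 = 1664)
R = 4789354/38540597358207 (R = 1/(8047139 + 1/4789354) = 1/(38540597358207/4789354) = 4789354/38540597358207 ≈ 1.2427e-7)
1/(F(t) + R/S) = 1/(1664 + (4789354/38540597358207)/(-3741262)) = 1/(1664 + (4789354/38540597358207)*(-1/3741262)) = 1/(1664 - 2394677/72095236176780118617) = 1/(119966472998162114984011/72095236176780118617) = 72095236176780118617/119966472998162114984011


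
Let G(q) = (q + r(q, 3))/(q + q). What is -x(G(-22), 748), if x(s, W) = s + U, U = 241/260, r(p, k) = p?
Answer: -501/260 ≈ -1.9269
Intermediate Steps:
U = 241/260 (U = 241*(1/260) = 241/260 ≈ 0.92692)
G(q) = 1 (G(q) = (q + q)/(q + q) = (2*q)/((2*q)) = (2*q)*(1/(2*q)) = 1)
x(s, W) = 241/260 + s (x(s, W) = s + 241/260 = 241/260 + s)
-x(G(-22), 748) = -(241/260 + 1) = -1*501/260 = -501/260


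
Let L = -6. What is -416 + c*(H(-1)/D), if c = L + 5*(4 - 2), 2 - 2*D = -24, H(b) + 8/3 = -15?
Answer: -16436/39 ≈ -421.44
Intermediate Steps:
H(b) = -53/3 (H(b) = -8/3 - 15 = -53/3)
D = 13 (D = 1 - 1/2*(-24) = 1 + 12 = 13)
c = 4 (c = -6 + 5*(4 - 2) = -6 + 5*2 = -6 + 10 = 4)
-416 + c*(H(-1)/D) = -416 + 4*(-53/3/13) = -416 + 4*(-53/3*1/13) = -416 + 4*(-53/39) = -416 - 212/39 = -16436/39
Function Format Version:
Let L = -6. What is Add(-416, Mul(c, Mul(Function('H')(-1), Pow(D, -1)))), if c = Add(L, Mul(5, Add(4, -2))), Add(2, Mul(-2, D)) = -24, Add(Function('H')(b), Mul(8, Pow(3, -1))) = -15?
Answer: Rational(-16436, 39) ≈ -421.44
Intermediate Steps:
Function('H')(b) = Rational(-53, 3) (Function('H')(b) = Add(Rational(-8, 3), -15) = Rational(-53, 3))
D = 13 (D = Add(1, Mul(Rational(-1, 2), -24)) = Add(1, 12) = 13)
c = 4 (c = Add(-6, Mul(5, Add(4, -2))) = Add(-6, Mul(5, 2)) = Add(-6, 10) = 4)
Add(-416, Mul(c, Mul(Function('H')(-1), Pow(D, -1)))) = Add(-416, Mul(4, Mul(Rational(-53, 3), Pow(13, -1)))) = Add(-416, Mul(4, Mul(Rational(-53, 3), Rational(1, 13)))) = Add(-416, Mul(4, Rational(-53, 39))) = Add(-416, Rational(-212, 39)) = Rational(-16436, 39)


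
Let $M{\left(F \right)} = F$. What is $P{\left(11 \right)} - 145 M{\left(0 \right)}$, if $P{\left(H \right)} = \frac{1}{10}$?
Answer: $\frac{1}{10} \approx 0.1$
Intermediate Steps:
$P{\left(H \right)} = \frac{1}{10}$
$P{\left(11 \right)} - 145 M{\left(0 \right)} = \frac{1}{10} - 0 = \frac{1}{10} + 0 = \frac{1}{10}$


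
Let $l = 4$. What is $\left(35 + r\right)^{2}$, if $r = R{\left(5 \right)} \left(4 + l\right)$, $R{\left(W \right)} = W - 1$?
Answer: $4489$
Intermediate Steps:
$R{\left(W \right)} = -1 + W$ ($R{\left(W \right)} = W - 1 = -1 + W$)
$r = 32$ ($r = \left(-1 + 5\right) \left(4 + 4\right) = 4 \cdot 8 = 32$)
$\left(35 + r\right)^{2} = \left(35 + 32\right)^{2} = 67^{2} = 4489$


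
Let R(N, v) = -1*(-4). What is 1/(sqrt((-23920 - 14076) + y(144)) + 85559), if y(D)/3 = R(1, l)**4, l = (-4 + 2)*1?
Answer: 85559/7320379709 - 2*I*sqrt(9307)/7320379709 ≈ 1.1688e-5 - 2.6357e-8*I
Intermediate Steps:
l = -2 (l = -2*1 = -2)
R(N, v) = 4
y(D) = 768 (y(D) = 3*4**4 = 3*256 = 768)
1/(sqrt((-23920 - 14076) + y(144)) + 85559) = 1/(sqrt((-23920 - 14076) + 768) + 85559) = 1/(sqrt(-37996 + 768) + 85559) = 1/(sqrt(-37228) + 85559) = 1/(2*I*sqrt(9307) + 85559) = 1/(85559 + 2*I*sqrt(9307))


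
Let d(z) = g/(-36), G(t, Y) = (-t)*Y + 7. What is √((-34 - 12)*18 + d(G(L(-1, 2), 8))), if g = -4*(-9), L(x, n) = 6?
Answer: I*√829 ≈ 28.792*I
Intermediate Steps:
g = 36
G(t, Y) = 7 - Y*t (G(t, Y) = -Y*t + 7 = 7 - Y*t)
d(z) = -1 (d(z) = 36/(-36) = 36*(-1/36) = -1)
√((-34 - 12)*18 + d(G(L(-1, 2), 8))) = √((-34 - 12)*18 - 1) = √(-46*18 - 1) = √(-828 - 1) = √(-829) = I*√829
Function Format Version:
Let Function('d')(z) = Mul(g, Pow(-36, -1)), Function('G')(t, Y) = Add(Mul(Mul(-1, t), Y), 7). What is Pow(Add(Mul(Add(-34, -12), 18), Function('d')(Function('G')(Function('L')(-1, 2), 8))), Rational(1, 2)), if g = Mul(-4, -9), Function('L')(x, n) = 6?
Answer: Mul(I, Pow(829, Rational(1, 2))) ≈ Mul(28.792, I)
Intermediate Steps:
g = 36
Function('G')(t, Y) = Add(7, Mul(-1, Y, t)) (Function('G')(t, Y) = Add(Mul(-1, Y, t), 7) = Add(7, Mul(-1, Y, t)))
Function('d')(z) = -1 (Function('d')(z) = Mul(36, Pow(-36, -1)) = Mul(36, Rational(-1, 36)) = -1)
Pow(Add(Mul(Add(-34, -12), 18), Function('d')(Function('G')(Function('L')(-1, 2), 8))), Rational(1, 2)) = Pow(Add(Mul(Add(-34, -12), 18), -1), Rational(1, 2)) = Pow(Add(Mul(-46, 18), -1), Rational(1, 2)) = Pow(Add(-828, -1), Rational(1, 2)) = Pow(-829, Rational(1, 2)) = Mul(I, Pow(829, Rational(1, 2)))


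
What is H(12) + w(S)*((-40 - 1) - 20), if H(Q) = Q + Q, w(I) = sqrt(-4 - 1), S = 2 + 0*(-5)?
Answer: 24 - 61*I*sqrt(5) ≈ 24.0 - 136.4*I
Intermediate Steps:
S = 2 (S = 2 + 0 = 2)
w(I) = I*sqrt(5) (w(I) = sqrt(-5) = I*sqrt(5))
H(Q) = 2*Q
H(12) + w(S)*((-40 - 1) - 20) = 2*12 + (I*sqrt(5))*((-40 - 1) - 20) = 24 + (I*sqrt(5))*(-41 - 20) = 24 + (I*sqrt(5))*(-61) = 24 - 61*I*sqrt(5)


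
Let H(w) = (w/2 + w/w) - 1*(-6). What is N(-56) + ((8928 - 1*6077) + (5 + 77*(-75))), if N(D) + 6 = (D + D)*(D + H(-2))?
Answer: 2675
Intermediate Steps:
H(w) = 7 + w/2 (H(w) = (w*(½) + 1) + 6 = (w/2 + 1) + 6 = (1 + w/2) + 6 = 7 + w/2)
N(D) = -6 + 2*D*(6 + D) (N(D) = -6 + (D + D)*(D + (7 + (½)*(-2))) = -6 + (2*D)*(D + (7 - 1)) = -6 + (2*D)*(D + 6) = -6 + (2*D)*(6 + D) = -6 + 2*D*(6 + D))
N(-56) + ((8928 - 1*6077) + (5 + 77*(-75))) = (-6 + 2*(-56)² + 12*(-56)) + ((8928 - 1*6077) + (5 + 77*(-75))) = (-6 + 2*3136 - 672) + ((8928 - 6077) + (5 - 5775)) = (-6 + 6272 - 672) + (2851 - 5770) = 5594 - 2919 = 2675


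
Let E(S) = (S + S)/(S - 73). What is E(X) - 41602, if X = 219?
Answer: -41599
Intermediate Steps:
E(S) = 2*S/(-73 + S) (E(S) = (2*S)/(-73 + S) = 2*S/(-73 + S))
E(X) - 41602 = 2*219/(-73 + 219) - 41602 = 2*219/146 - 41602 = 2*219*(1/146) - 41602 = 3 - 41602 = -41599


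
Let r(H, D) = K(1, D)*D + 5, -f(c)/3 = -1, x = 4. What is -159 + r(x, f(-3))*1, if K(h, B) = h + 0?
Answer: -151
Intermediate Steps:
K(h, B) = h
f(c) = 3 (f(c) = -3*(-1) = 3)
r(H, D) = 5 + D (r(H, D) = 1*D + 5 = D + 5 = 5 + D)
-159 + r(x, f(-3))*1 = -159 + (5 + 3)*1 = -159 + 8*1 = -159 + 8 = -151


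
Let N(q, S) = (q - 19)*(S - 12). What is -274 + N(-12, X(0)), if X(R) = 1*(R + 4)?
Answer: -26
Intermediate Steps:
X(R) = 4 + R (X(R) = 1*(4 + R) = 4 + R)
N(q, S) = (-19 + q)*(-12 + S)
-274 + N(-12, X(0)) = -274 + (228 - 19*(4 + 0) - 12*(-12) + (4 + 0)*(-12)) = -274 + (228 - 19*4 + 144 + 4*(-12)) = -274 + (228 - 76 + 144 - 48) = -274 + 248 = -26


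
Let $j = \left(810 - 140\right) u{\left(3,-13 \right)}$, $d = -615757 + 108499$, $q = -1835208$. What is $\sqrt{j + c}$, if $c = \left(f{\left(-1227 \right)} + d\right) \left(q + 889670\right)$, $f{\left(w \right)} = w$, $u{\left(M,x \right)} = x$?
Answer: $2 \sqrt{120197970305} \approx 6.9339 \cdot 10^{5}$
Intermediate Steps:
$d = -507258$
$j = -8710$ ($j = \left(810 - 140\right) \left(-13\right) = 670 \left(-13\right) = -8710$)
$c = 480791889930$ ($c = \left(-1227 - 507258\right) \left(-1835208 + 889670\right) = \left(-508485\right) \left(-945538\right) = 480791889930$)
$\sqrt{j + c} = \sqrt{-8710 + 480791889930} = \sqrt{480791881220} = 2 \sqrt{120197970305}$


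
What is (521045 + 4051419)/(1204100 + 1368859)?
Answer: 4572464/2572959 ≈ 1.7771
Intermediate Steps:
(521045 + 4051419)/(1204100 + 1368859) = 4572464/2572959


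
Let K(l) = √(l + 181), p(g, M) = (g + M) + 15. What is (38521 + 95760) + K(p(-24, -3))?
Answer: 134294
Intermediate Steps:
p(g, M) = 15 + M + g (p(g, M) = (M + g) + 15 = 15 + M + g)
K(l) = √(181 + l)
(38521 + 95760) + K(p(-24, -3)) = (38521 + 95760) + √(181 + (15 - 3 - 24)) = 134281 + √(181 - 12) = 134281 + √169 = 134281 + 13 = 134294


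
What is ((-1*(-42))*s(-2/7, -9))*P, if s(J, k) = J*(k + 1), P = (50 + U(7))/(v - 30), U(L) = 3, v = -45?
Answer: -1696/25 ≈ -67.840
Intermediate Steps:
P = -53/75 (P = (50 + 3)/(-45 - 30) = 53/(-75) = 53*(-1/75) = -53/75 ≈ -0.70667)
s(J, k) = J*(1 + k)
((-1*(-42))*s(-2/7, -9))*P = ((-1*(-42))*((-2/7)*(1 - 9)))*(-53/75) = (42*(-2*1/7*(-8)))*(-53/75) = (42*(-2/7*(-8)))*(-53/75) = (42*(16/7))*(-53/75) = 96*(-53/75) = -1696/25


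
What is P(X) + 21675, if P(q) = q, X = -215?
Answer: 21460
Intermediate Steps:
P(X) + 21675 = -215 + 21675 = 21460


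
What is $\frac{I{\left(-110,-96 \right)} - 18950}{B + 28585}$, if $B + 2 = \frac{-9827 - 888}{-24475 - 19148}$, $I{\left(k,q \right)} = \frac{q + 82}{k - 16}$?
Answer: $- \frac{826651003}{1246886924} \approx -0.66297$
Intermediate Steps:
$I{\left(k,q \right)} = \frac{82 + q}{-16 + k}$
$B = - \frac{76531}{43623}$ ($B = -2 + \frac{-9827 - 888}{-24475 - 19148} = -2 - \frac{10715}{-43623} = -2 - - \frac{10715}{43623} = -2 + \frac{10715}{43623} = - \frac{76531}{43623} \approx -1.7544$)
$\frac{I{\left(-110,-96 \right)} - 18950}{B + 28585} = \frac{\frac{82 - 96}{-16 - 110} - 18950}{- \frac{76531}{43623} + 28585} = \frac{\frac{1}{-126} \left(-14\right) - 18950}{\frac{1246886924}{43623}} = \left(\left(- \frac{1}{126}\right) \left(-14\right) - 18950\right) \frac{43623}{1246886924} = \left(\frac{1}{9} - 18950\right) \frac{43623}{1246886924} = \left(- \frac{170549}{9}\right) \frac{43623}{1246886924} = - \frac{826651003}{1246886924}$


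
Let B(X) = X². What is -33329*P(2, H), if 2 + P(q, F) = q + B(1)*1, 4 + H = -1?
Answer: -33329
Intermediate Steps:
H = -5 (H = -4 - 1 = -5)
P(q, F) = -1 + q (P(q, F) = -2 + (q + 1²*1) = -2 + (q + 1*1) = -2 + (q + 1) = -2 + (1 + q) = -1 + q)
-33329*P(2, H) = -33329*(-1 + 2) = -33329*1 = -33329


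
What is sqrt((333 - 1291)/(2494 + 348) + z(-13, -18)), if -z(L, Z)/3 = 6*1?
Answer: I*sqrt(755653)/203 ≈ 4.2822*I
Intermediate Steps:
z(L, Z) = -18
sqrt((333 - 1291)/(2494 + 348) + z(-13, -18)) = sqrt((333 - 1291)/(2494 + 348) - 18) = sqrt(-958/2842 - 18) = sqrt(-958*1/2842 - 18) = sqrt(-479/1421 - 18) = sqrt(-26057/1421) = I*sqrt(755653)/203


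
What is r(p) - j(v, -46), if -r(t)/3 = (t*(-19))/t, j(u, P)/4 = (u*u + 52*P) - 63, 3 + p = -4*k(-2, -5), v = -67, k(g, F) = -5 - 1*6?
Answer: -8079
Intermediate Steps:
k(g, F) = -11 (k(g, F) = -5 - 6 = -11)
p = 41 (p = -3 - 4*(-11) = -3 + 44 = 41)
j(u, P) = -252 + 4*u**2 + 208*P (j(u, P) = 4*((u*u + 52*P) - 63) = 4*((u**2 + 52*P) - 63) = 4*(-63 + u**2 + 52*P) = -252 + 4*u**2 + 208*P)
r(t) = 57 (r(t) = -3*t*(-19)/t = -3*(-19*t)/t = -3*(-19) = 57)
r(p) - j(v, -46) = 57 - (-252 + 4*(-67)**2 + 208*(-46)) = 57 - (-252 + 4*4489 - 9568) = 57 - (-252 + 17956 - 9568) = 57 - 1*8136 = 57 - 8136 = -8079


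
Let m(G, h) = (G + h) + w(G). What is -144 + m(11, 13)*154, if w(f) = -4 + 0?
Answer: 2936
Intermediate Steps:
w(f) = -4
m(G, h) = -4 + G + h (m(G, h) = (G + h) - 4 = -4 + G + h)
-144 + m(11, 13)*154 = -144 + (-4 + 11 + 13)*154 = -144 + 20*154 = -144 + 3080 = 2936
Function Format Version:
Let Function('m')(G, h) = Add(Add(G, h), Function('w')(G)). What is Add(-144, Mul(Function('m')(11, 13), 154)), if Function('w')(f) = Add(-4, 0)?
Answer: 2936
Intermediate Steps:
Function('w')(f) = -4
Function('m')(G, h) = Add(-4, G, h) (Function('m')(G, h) = Add(Add(G, h), -4) = Add(-4, G, h))
Add(-144, Mul(Function('m')(11, 13), 154)) = Add(-144, Mul(Add(-4, 11, 13), 154)) = Add(-144, Mul(20, 154)) = Add(-144, 3080) = 2936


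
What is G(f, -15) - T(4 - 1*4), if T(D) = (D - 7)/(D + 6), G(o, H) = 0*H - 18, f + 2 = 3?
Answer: -101/6 ≈ -16.833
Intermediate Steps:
f = 1 (f = -2 + 3 = 1)
G(o, H) = -18 (G(o, H) = 0 - 18 = -18)
T(D) = (-7 + D)/(6 + D)
G(f, -15) - T(4 - 1*4) = -18 - (-7 + (4 - 1*4))/(6 + (4 - 1*4)) = -18 - (-7 + (4 - 4))/(6 + (4 - 4)) = -18 - (-7 + 0)/(6 + 0) = -18 - (-7)/6 = -18 - 1*(-7/6) = -18 + 7/6 = -101/6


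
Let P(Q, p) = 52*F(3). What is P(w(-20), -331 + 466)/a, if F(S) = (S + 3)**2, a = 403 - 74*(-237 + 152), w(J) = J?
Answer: 624/2231 ≈ 0.27970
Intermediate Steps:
a = 6693 (a = 403 - 74*(-85) = 403 + 6290 = 6693)
F(S) = (3 + S)**2
P(Q, p) = 1872 (P(Q, p) = 52*(3 + 3)**2 = 52*6**2 = 52*36 = 1872)
P(w(-20), -331 + 466)/a = 1872/6693 = 1872*(1/6693) = 624/2231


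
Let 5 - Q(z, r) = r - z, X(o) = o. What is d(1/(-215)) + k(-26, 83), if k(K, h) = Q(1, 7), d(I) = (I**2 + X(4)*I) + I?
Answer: -47299/46225 ≈ -1.0232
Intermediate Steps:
Q(z, r) = 5 + z - r (Q(z, r) = 5 - (r - z) = 5 + (z - r) = 5 + z - r)
d(I) = I**2 + 5*I (d(I) = (I**2 + 4*I) + I = I**2 + 5*I)
k(K, h) = -1 (k(K, h) = 5 + 1 - 1*7 = 5 + 1 - 7 = -1)
d(1/(-215)) + k(-26, 83) = (5 + 1/(-215))/(-215) - 1 = -(5 - 1/215)/215 - 1 = -1/215*1074/215 - 1 = -1074/46225 - 1 = -47299/46225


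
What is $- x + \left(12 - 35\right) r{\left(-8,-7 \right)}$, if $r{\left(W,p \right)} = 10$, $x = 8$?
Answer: $-238$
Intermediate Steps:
$- x + \left(12 - 35\right) r{\left(-8,-7 \right)} = \left(-1\right) 8 + \left(12 - 35\right) 10 = -8 - 230 = -238$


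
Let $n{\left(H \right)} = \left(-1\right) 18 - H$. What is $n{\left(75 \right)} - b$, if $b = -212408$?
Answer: $212315$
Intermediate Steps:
$n{\left(H \right)} = -18 - H$
$n{\left(75 \right)} - b = \left(-18 - 75\right) - -212408 = \left(-18 - 75\right) + 212408 = -93 + 212408 = 212315$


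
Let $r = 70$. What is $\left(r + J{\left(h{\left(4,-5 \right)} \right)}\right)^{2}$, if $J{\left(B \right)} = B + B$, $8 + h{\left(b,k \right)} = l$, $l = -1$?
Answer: $2704$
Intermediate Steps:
$h{\left(b,k \right)} = -9$ ($h{\left(b,k \right)} = -8 - 1 = -9$)
$J{\left(B \right)} = 2 B$
$\left(r + J{\left(h{\left(4,-5 \right)} \right)}\right)^{2} = \left(70 + 2 \left(-9\right)\right)^{2} = \left(70 - 18\right)^{2} = 52^{2} = 2704$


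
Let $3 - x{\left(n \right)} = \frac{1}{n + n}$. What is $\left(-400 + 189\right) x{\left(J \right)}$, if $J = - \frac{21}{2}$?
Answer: $- \frac{13504}{21} \approx -643.05$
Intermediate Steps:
$J = - \frac{21}{2}$ ($J = \left(-21\right) \frac{1}{2} = - \frac{21}{2} \approx -10.5$)
$x{\left(n \right)} = 3 - \frac{1}{2 n}$ ($x{\left(n \right)} = 3 - \frac{1}{n + n} = 3 - \frac{1}{2 n}$)
$\left(-400 + 189\right) x{\left(J \right)} = \left(-400 + 189\right) \left(3 - \frac{1}{2 \left(- \frac{21}{2}\right)}\right) = - 211 \left(3 - - \frac{1}{21}\right) = - 211 \left(3 + \frac{1}{21}\right) = \left(-211\right) \frac{64}{21} = - \frac{13504}{21}$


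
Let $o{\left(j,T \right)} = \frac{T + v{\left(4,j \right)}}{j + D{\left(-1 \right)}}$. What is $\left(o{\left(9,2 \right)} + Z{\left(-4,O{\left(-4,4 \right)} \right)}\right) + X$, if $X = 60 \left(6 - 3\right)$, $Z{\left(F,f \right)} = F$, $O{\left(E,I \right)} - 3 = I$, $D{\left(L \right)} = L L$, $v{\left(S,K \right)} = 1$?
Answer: $\frac{1763}{10} \approx 176.3$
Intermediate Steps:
$D{\left(L \right)} = L^{2}$
$O{\left(E,I \right)} = 3 + I$
$X = 180$ ($X = 60 \cdot 3 = 180$)
$o{\left(j,T \right)} = \frac{1 + T}{1 + j}$ ($o{\left(j,T \right)} = \frac{T + 1}{j + \left(-1\right)^{2}} = \frac{1 + T}{j + 1} = \frac{1 + T}{1 + j}$)
$\left(o{\left(9,2 \right)} + Z{\left(-4,O{\left(-4,4 \right)} \right)}\right) + X = \left(\frac{1 + 2}{1 + 9} - 4\right) + 180 = \left(\frac{1}{10} \cdot 3 - 4\right) + 180 = \left(\frac{3}{10} - 4\right) + 180 = - \frac{37}{10} + 180 = \frac{1763}{10}$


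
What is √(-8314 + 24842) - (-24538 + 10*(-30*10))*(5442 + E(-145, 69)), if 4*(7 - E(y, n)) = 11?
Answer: 299957665/2 + 4*√1033 ≈ 1.4998e+8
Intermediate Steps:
E(y, n) = 17/4 (E(y, n) = 7 - ¼*11 = 7 - 11/4 = 17/4)
√(-8314 + 24842) - (-24538 + 10*(-30*10))*(5442 + E(-145, 69)) = √(-8314 + 24842) - (-24538 + 10*(-30*10))*(5442 + 17/4) = √16528 - (-24538 + 10*(-300))*21785/4 = 4*√1033 - (-24538 - 3000)*21785/4 = 4*√1033 - (-27538)*21785/4 = 4*√1033 - 1*(-299957665/2) = 4*√1033 + 299957665/2 = 299957665/2 + 4*√1033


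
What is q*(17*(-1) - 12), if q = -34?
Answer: 986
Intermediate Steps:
q*(17*(-1) - 12) = -34*(17*(-1) - 12) = -34*(-17 - 12) = -34*(-29) = 986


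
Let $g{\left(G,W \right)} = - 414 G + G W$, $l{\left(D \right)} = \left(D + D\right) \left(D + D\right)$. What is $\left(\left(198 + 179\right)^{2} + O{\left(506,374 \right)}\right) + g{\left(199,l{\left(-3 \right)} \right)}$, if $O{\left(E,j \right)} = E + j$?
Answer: $67787$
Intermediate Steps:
$l{\left(D \right)} = 4 D^{2}$ ($l{\left(D \right)} = 2 D 2 D = 4 D^{2}$)
$\left(\left(198 + 179\right)^{2} + O{\left(506,374 \right)}\right) + g{\left(199,l{\left(-3 \right)} \right)} = \left(\left(198 + 179\right)^{2} + \left(506 + 374\right)\right) + 199 \left(-414 + 4 \left(-3\right)^{2}\right) = \left(377^{2} + 880\right) + 199 \left(-414 + 4 \cdot 9\right) = \left(142129 + 880\right) + 199 \left(-414 + 36\right) = 143009 + 199 \left(-378\right) = 143009 - 75222 = 67787$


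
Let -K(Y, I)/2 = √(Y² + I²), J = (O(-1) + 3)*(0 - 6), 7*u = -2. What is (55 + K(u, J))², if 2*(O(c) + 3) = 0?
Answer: 145161/49 ≈ 2962.5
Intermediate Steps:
u = -2/7 (u = (⅐)*(-2) = -2/7 ≈ -0.28571)
O(c) = -3 (O(c) = -3 + (½)*0 = -3 + 0 = -3)
J = 0 (J = (-3 + 3)*(0 - 6) = 0*(-6) = 0)
K(Y, I) = -2*√(I² + Y²) (K(Y, I) = -2*√(Y² + I²) = -2*√(I² + Y²))
(55 + K(u, J))² = (55 - 2*√(0² + (-2/7)²))² = (55 - 2*√(0 + 4/49))² = (55 - 2*√(4/49))² = (55 - 2*2/7)² = (55 - 4/7)² = (381/7)² = 145161/49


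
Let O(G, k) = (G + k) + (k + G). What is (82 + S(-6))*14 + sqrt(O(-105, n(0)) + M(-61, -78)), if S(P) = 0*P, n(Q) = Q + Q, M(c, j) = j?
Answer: 1148 + 12*I*sqrt(2) ≈ 1148.0 + 16.971*I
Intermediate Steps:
n(Q) = 2*Q
O(G, k) = 2*G + 2*k (O(G, k) = (G + k) + (G + k) = 2*G + 2*k)
S(P) = 0
(82 + S(-6))*14 + sqrt(O(-105, n(0)) + M(-61, -78)) = (82 + 0)*14 + sqrt((2*(-105) + 2*(2*0)) - 78) = 82*14 + sqrt((-210 + 2*0) - 78) = 1148 + sqrt((-210 + 0) - 78) = 1148 + sqrt(-210 - 78) = 1148 + sqrt(-288) = 1148 + 12*I*sqrt(2)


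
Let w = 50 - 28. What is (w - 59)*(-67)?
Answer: 2479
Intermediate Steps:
w = 22
(w - 59)*(-67) = (22 - 59)*(-67) = -37*(-67) = 2479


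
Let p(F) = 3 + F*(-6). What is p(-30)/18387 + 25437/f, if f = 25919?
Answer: 157484432/158857551 ≈ 0.99136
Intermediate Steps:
p(F) = 3 - 6*F
p(-30)/18387 + 25437/f = (3 - 6*(-30))/18387 + 25437/25919 = (3 + 180)*(1/18387) + 25437*(1/25919) = 183*(1/18387) + 25437/25919 = 61/6129 + 25437/25919 = 157484432/158857551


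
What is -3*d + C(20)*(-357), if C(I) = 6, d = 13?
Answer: -2181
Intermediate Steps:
-3*d + C(20)*(-357) = -3*13 + 6*(-357) = -39 - 2142 = -2181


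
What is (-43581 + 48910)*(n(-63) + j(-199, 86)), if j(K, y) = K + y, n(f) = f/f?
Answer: -596848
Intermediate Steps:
n(f) = 1
(-43581 + 48910)*(n(-63) + j(-199, 86)) = (-43581 + 48910)*(1 + (-199 + 86)) = 5329*(1 - 113) = 5329*(-112) = -596848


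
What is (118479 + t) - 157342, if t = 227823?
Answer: 188960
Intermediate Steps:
(118479 + t) - 157342 = (118479 + 227823) - 157342 = 346302 - 157342 = 188960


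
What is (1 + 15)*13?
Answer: 208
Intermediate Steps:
(1 + 15)*13 = 16*13 = 208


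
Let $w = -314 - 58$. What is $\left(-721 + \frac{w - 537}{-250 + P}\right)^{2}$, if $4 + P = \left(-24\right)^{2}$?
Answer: $\frac{54322091041}{103684} \approx 5.2392 \cdot 10^{5}$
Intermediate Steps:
$w = -372$
$P = 572$ ($P = -4 + \left(-24\right)^{2} = -4 + 576 = 572$)
$\left(-721 + \frac{w - 537}{-250 + P}\right)^{2} = \left(-721 + \frac{-372 - 537}{-250 + 572}\right)^{2} = \left(-721 - \frac{909}{322}\right)^{2} = \left(- \frac{233071}{322}\right)^{2} = \frac{54322091041}{103684}$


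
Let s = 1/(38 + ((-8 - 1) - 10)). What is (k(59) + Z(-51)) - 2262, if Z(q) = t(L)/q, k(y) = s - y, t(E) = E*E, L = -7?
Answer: -2249929/969 ≈ -2321.9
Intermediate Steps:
t(E) = E**2
s = 1/19 (s = 1/(38 + (-9 - 10)) = 1/(38 - 19) = 1/19 ≈ 0.052632)
k(y) = 1/19 - y
Z(q) = 49/q (Z(q) = (-7)**2/q = 49/q)
(k(59) + Z(-51)) - 2262 = ((1/19 - 1*59) + 49/(-51)) - 2262 = ((1/19 - 59) + 49*(-1/51)) - 2262 = (-1120/19 - 49/51) - 2262 = -58051/969 - 2262 = -2249929/969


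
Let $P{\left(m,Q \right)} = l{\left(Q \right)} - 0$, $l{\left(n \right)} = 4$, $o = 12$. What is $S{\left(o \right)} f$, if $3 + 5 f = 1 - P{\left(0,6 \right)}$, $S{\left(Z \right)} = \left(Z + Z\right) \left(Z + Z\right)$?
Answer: $- \frac{3456}{5} \approx -691.2$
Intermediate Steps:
$S{\left(Z \right)} = 4 Z^{2}$ ($S{\left(Z \right)} = 2 Z 2 Z = 4 Z^{2}$)
$P{\left(m,Q \right)} = 4$ ($P{\left(m,Q \right)} = 4 - 0 = 4 + 0 = 4$)
$f = - \frac{6}{5}$ ($f = - \frac{3}{5} + \frac{1 - 4}{5} = - \frac{3}{5} + \frac{1}{5} \left(-3\right) = - \frac{3}{5} - \frac{3}{5} = - \frac{6}{5} \approx -1.2$)
$S{\left(o \right)} f = 4 \cdot 12^{2} \left(- \frac{6}{5}\right) = 4 \cdot 144 \left(- \frac{6}{5}\right) = 576 \left(- \frac{6}{5}\right) = - \frac{3456}{5}$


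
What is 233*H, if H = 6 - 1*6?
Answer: 0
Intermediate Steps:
H = 0 (H = 6 - 6 = 0)
233*H = 233*0 = 0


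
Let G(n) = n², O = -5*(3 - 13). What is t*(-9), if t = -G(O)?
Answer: 22500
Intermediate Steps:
O = 50 (O = -5*(-10) = 50)
t = -2500 (t = -1*50² = -1*2500 = -2500)
t*(-9) = -2500*(-9) = 22500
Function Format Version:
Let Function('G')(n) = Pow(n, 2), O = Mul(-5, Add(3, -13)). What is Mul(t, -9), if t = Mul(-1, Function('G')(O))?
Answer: 22500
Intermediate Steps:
O = 50 (O = Mul(-5, -10) = 50)
t = -2500 (t = Mul(-1, Pow(50, 2)) = Mul(-1, 2500) = -2500)
Mul(t, -9) = Mul(-2500, -9) = 22500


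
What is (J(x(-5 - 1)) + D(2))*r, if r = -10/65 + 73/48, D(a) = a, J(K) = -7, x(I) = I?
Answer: -4265/624 ≈ -6.8349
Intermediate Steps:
r = 853/624 (r = -10*1/65 + 73*(1/48) = -2/13 + 73/48 = 853/624 ≈ 1.3670)
(J(x(-5 - 1)) + D(2))*r = (-7 + 2)*(853/624) = -5*853/624 = -4265/624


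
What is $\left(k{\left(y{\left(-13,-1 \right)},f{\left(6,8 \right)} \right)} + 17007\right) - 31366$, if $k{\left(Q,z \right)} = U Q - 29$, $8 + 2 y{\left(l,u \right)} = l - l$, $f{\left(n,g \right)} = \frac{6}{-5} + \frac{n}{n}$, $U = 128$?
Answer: $-14900$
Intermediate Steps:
$f{\left(n,g \right)} = - \frac{1}{5}$ ($f{\left(n,g \right)} = 6 \left(- \frac{1}{5}\right) + 1 = - \frac{6}{5} + 1 = - \frac{1}{5}$)
$y{\left(l,u \right)} = -4$ ($y{\left(l,u \right)} = -4 + \frac{l - l}{2} = -4 + \frac{1}{2} \cdot 0 = -4 + 0 = -4$)
$k{\left(Q,z \right)} = -29 + 128 Q$ ($k{\left(Q,z \right)} = 128 Q - 29 = -29 + 128 Q$)
$\left(k{\left(y{\left(-13,-1 \right)},f{\left(6,8 \right)} \right)} + 17007\right) - 31366 = \left(\left(-29 + 128 \left(-4\right)\right) + 17007\right) - 31366 = \left(\left(-29 - 512\right) + 17007\right) - 31366 = \left(-541 + 17007\right) - 31366 = 16466 - 31366 = -14900$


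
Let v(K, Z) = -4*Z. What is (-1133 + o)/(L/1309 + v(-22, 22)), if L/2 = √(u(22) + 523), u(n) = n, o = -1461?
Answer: 97784933708/3317298671 + 1697773*√545/3317298671 ≈ 29.489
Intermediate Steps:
L = 2*√545 (L = 2*√(22 + 523) = 2*√545 ≈ 46.690)
(-1133 + o)/(L/1309 + v(-22, 22)) = (-1133 - 1461)/((2*√545)/1309 - 4*22) = -2594/((2*√545)*(1/1309) - 88) = -2594/(2*√545/1309 - 88) = -2594/(-88 + 2*√545/1309)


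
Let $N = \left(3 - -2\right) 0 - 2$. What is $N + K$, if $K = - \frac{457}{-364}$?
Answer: $- \frac{271}{364} \approx -0.74451$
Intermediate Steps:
$K = \frac{457}{364}$ ($K = \left(-457\right) \left(- \frac{1}{364}\right) = \frac{457}{364} \approx 1.2555$)
$N = -2$ ($N = \left(3 + 2\right) 0 - 2 = 5 \cdot 0 - 2 = 0 - 2 = -2$)
$N + K = -2 + \frac{457}{364} = - \frac{271}{364}$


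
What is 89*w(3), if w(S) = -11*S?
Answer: -2937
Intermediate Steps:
89*w(3) = 89*(-11*3) = 89*(-33) = -2937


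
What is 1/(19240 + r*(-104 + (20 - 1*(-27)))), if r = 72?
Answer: 1/15136 ≈ 6.6068e-5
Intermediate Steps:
1/(19240 + r*(-104 + (20 - 1*(-27)))) = 1/(19240 + 72*(-104 + (20 - 1*(-27)))) = 1/(19240 + 72*(-104 + (20 + 27))) = 1/(19240 + 72*(-104 + 47)) = 1/(19240 + 72*(-57)) = 1/(19240 - 4104) = 1/15136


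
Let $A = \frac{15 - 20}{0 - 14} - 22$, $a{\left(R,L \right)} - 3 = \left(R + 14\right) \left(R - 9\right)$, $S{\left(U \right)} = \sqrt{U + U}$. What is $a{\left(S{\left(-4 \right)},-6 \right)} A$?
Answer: $\frac{39693}{14} - \frac{1515 i \sqrt{2}}{7} \approx 2835.2 - 306.08 i$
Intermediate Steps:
$S{\left(U \right)} = \sqrt{2} \sqrt{U}$ ($S{\left(U \right)} = \sqrt{2 U} = \sqrt{2} \sqrt{U}$)
$a{\left(R,L \right)} = 3 + \left(-9 + R\right) \left(14 + R\right)$ ($a{\left(R,L \right)} = 3 + \left(R + 14\right) \left(R - 9\right) = 3 + \left(14 + R\right) \left(-9 + R\right) = 3 + \left(-9 + R\right) \left(14 + R\right)$)
$A = - \frac{303}{14}$ ($A = - \frac{5}{-14} - 22 = \left(-5\right) \left(- \frac{1}{14}\right) - 22 = \frac{5}{14} - 22 = - \frac{303}{14} \approx -21.643$)
$a{\left(S{\left(-4 \right)},-6 \right)} A = \left(-123 + \left(\sqrt{2} \sqrt{-4}\right)^{2} + 5 \sqrt{2} \sqrt{-4}\right) \left(- \frac{303}{14}\right) = \left(-123 + \left(\sqrt{2} \cdot 2 i\right)^{2} + 5 \sqrt{2} \cdot 2 i\right) \left(- \frac{303}{14}\right) = \left(-123 + \left(2 i \sqrt{2}\right)^{2} + 5 \cdot 2 i \sqrt{2}\right) \left(- \frac{303}{14}\right) = \left(-123 - 8 + 10 i \sqrt{2}\right) \left(- \frac{303}{14}\right) = \left(-131 + 10 i \sqrt{2}\right) \left(- \frac{303}{14}\right) = \frac{39693}{14} - \frac{1515 i \sqrt{2}}{7}$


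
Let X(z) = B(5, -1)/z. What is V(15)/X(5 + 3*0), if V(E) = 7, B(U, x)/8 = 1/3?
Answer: 105/8 ≈ 13.125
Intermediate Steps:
B(U, x) = 8/3
X(z) = 8/(3*z)
V(15)/X(5 + 3*0) = 7/((8/(3*(5 + 3*0)))) = 7/((8/(3*(5 + 0)))) = 7/(((8/3)/5)) = 7/(((8/3)*(⅕))) = 7/(8/15) = 7*(15/8) = 105/8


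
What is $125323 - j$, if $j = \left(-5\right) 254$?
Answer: $126593$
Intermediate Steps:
$j = -1270$
$125323 - j = 125323 - -1270 = 125323 + 1270 = 126593$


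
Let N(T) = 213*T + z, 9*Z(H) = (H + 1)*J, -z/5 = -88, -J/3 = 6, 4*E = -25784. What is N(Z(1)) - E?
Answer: 6034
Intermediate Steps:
E = -6446 (E = (1/4)*(-25784) = -6446)
J = -18 (J = -3*6 = -18)
z = 440 (z = -5*(-88) = 440)
Z(H) = -2 - 2*H (Z(H) = ((H + 1)*(-18))/9 = ((1 + H)*(-18))/9 = (-18 - 18*H)/9 = -2 - 2*H)
N(T) = 440 + 213*T (N(T) = 213*T + 440 = 440 + 213*T)
N(Z(1)) - E = (440 + 213*(-2 - 2*1)) - 1*(-6446) = (440 + 213*(-2 - 2)) + 6446 = (440 + 213*(-4)) + 6446 = (440 - 852) + 6446 = -412 + 6446 = 6034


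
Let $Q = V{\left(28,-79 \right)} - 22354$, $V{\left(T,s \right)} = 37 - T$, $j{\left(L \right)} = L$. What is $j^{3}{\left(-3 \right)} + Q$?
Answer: $-22372$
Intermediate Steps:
$Q = -22345$ ($Q = \left(37 - 28\right) - 22354 = 9 - 22354 = -22345$)
$j^{3}{\left(-3 \right)} + Q = \left(-3\right)^{3} - 22345 = -27 - 22345 = -22372$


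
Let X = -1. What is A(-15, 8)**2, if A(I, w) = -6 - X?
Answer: 25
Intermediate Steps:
A(I, w) = -5 (A(I, w) = -6 - 1*(-1) = -6 + 1 = -5)
A(-15, 8)**2 = (-5)**2 = 25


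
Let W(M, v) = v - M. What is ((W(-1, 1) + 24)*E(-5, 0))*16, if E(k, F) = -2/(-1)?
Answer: 832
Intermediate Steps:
E(k, F) = 2 (E(k, F) = -2*(-1) = 2)
((W(-1, 1) + 24)*E(-5, 0))*16 = (((1 - 1*(-1)) + 24)*2)*16 = (((1 + 1) + 24)*2)*16 = ((2 + 24)*2)*16 = (26*2)*16 = 52*16 = 832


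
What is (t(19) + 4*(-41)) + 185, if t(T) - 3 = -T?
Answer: 5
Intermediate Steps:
t(T) = 3 - T
(t(19) + 4*(-41)) + 185 = ((3 - 1*19) + 4*(-41)) + 185 = ((3 - 19) - 164) + 185 = (-16 - 164) + 185 = -180 + 185 = 5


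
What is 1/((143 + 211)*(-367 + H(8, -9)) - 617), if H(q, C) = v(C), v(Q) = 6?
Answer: -1/128411 ≈ -7.7875e-6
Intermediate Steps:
H(q, C) = 6
1/((143 + 211)*(-367 + H(8, -9)) - 617) = 1/((143 + 211)*(-367 + 6) - 617) = 1/(354*(-361) - 617) = 1/(-127794 - 617) = 1/(-128411) = -1/128411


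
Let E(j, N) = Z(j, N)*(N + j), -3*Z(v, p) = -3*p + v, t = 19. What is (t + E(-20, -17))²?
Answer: 1449616/9 ≈ 1.6107e+5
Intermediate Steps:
Z(v, p) = p - v/3 (Z(v, p) = -(-3*p + v)/3 = -(v - 3*p)/3 = p - v/3)
E(j, N) = (N + j)*(N - j/3) (E(j, N) = (N - j/3)*(N + j) = (N + j)*(N - j/3))
(t + E(-20, -17))² = (19 + (-17 - 20)*(-1*(-20) + 3*(-17))/3)² = (19 + (⅓)*(-37)*(20 - 51))² = (19 + (⅓)*(-37)*(-31))² = (19 + 1147/3)² = (1204/3)² = 1449616/9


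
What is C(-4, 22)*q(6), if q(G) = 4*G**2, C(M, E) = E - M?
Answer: 3744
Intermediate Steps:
C(-4, 22)*q(6) = (22 - 1*(-4))*(4*6**2) = (22 + 4)*(4*36) = 26*144 = 3744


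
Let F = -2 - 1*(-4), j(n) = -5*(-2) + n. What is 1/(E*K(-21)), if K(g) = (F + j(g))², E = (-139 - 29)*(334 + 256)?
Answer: -1/8028720 ≈ -1.2455e-7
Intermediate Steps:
j(n) = 10 + n
F = 2 (F = -2 + 4 = 2)
E = -99120 (E = -168*590 = -99120)
K(g) = (12 + g)² (K(g) = (2 + (10 + g))² = (12 + g)²)
1/(E*K(-21)) = 1/(-99120*(12 - 21)²) = 1/(-99120*(-9)²) = 1/(-99120*81) = 1/(-8028720) = -1/8028720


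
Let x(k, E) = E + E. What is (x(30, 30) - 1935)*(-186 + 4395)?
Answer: -7891875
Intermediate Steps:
x(k, E) = 2*E
(x(30, 30) - 1935)*(-186 + 4395) = (2*30 - 1935)*(-186 + 4395) = (60 - 1935)*4209 = -1875*4209 = -7891875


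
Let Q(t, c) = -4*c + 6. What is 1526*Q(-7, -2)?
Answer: 21364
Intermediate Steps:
Q(t, c) = 6 - 4*c
1526*Q(-7, -2) = 1526*(6 - 4*(-2)) = 1526*(6 + 8) = 1526*14 = 21364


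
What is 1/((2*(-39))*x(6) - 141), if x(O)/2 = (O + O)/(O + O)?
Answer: -1/297 ≈ -0.0033670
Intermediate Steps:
x(O) = 2 (x(O) = 2*((O + O)/(O + O)) = 2*((2*O)/((2*O))) = 2*((2*O)*(1/(2*O))) = 2*1 = 2)
1/((2*(-39))*x(6) - 141) = 1/((2*(-39))*2 - 141) = 1/(-78*2 - 141) = 1/(-156 - 141) = 1/(-297) = -1/297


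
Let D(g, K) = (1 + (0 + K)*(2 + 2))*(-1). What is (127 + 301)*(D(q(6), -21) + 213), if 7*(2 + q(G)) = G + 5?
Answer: 126688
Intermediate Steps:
q(G) = -9/7 + G/7 (q(G) = -2 + (G + 5)/7 = -2 + (5 + G)/7 = -2 + (5/7 + G/7) = -9/7 + G/7)
D(g, K) = -1 - 4*K (D(g, K) = (1 + K*4)*(-1) = (1 + 4*K)*(-1) = -1 - 4*K)
(127 + 301)*(D(q(6), -21) + 213) = (127 + 301)*((-1 - 4*(-21)) + 213) = 428*((-1 + 84) + 213) = 428*(83 + 213) = 428*296 = 126688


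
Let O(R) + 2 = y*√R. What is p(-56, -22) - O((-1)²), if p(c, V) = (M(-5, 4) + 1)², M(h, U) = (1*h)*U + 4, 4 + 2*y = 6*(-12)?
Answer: 265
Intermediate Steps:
y = -38 (y = -2 + (6*(-12))/2 = -2 + (½)*(-72) = -2 - 36 = -38)
O(R) = -2 - 38*√R
M(h, U) = 4 + U*h (M(h, U) = h*U + 4 = U*h + 4 = 4 + U*h)
p(c, V) = 225 (p(c, V) = ((4 + 4*(-5)) + 1)² = ((4 - 20) + 1)² = (-16 + 1)² = (-15)² = 225)
p(-56, -22) - O((-1)²) = 225 - (-2 - 38*√((-1)²)) = 225 - (-2 - 38*√1) = 225 - (-2 - 38*1) = 225 - (-2 - 38) = 225 - 1*(-40) = 225 + 40 = 265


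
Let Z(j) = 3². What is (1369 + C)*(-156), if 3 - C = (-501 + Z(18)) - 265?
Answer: -332124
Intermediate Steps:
Z(j) = 9
C = 760 (C = 3 - ((-501 + 9) - 265) = 3 - (-492 - 265) = 3 - 1*(-757) = 3 + 757 = 760)
(1369 + C)*(-156) = (1369 + 760)*(-156) = 2129*(-156) = -332124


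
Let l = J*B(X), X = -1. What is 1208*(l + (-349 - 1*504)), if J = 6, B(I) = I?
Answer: -1037672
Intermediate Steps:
l = -6 (l = 6*(-1) = -6)
1208*(l + (-349 - 1*504)) = 1208*(-6 + (-349 - 1*504)) = 1208*(-6 + (-349 - 504)) = 1208*(-6 - 853) = 1208*(-859) = -1037672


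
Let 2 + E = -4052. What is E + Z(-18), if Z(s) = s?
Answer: -4072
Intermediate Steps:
E = -4054 (E = -2 - 4052 = -4054)
E + Z(-18) = -4054 - 18 = -4072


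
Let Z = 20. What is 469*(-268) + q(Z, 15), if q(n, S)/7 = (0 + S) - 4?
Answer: -125615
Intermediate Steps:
q(n, S) = -28 + 7*S (q(n, S) = 7*((0 + S) - 4) = 7*(S - 4) = 7*(-4 + S) = -28 + 7*S)
469*(-268) + q(Z, 15) = 469*(-268) + (-28 + 7*15) = -125692 + (-28 + 105) = -125692 + 77 = -125615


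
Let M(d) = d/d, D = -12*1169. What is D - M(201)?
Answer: -14029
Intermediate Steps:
D = -14028
M(d) = 1
D - M(201) = -14028 - 1*1 = -14028 - 1 = -14029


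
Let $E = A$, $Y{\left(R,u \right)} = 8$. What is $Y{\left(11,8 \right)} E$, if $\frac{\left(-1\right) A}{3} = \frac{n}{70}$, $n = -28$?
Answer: $\frac{48}{5} \approx 9.6$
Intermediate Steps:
$A = \frac{6}{5}$ ($A = - 3 \left(- \frac{28}{70}\right) = - 3 \left(\left(-28\right) \frac{1}{70}\right) = \left(-3\right) \left(- \frac{2}{5}\right) = \frac{6}{5} \approx 1.2$)
$E = \frac{6}{5} \approx 1.2$
$Y{\left(11,8 \right)} E = 8 \cdot \frac{6}{5} = \frac{48}{5}$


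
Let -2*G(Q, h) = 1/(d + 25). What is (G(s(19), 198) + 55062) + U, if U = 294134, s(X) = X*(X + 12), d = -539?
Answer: 358973489/1028 ≈ 3.4920e+5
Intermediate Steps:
s(X) = X*(12 + X)
G(Q, h) = 1/1028 (G(Q, h) = -1/(2*(-539 + 25)) = -1/2/(-514) = -1/2*(-1/514) = 1/1028)
(G(s(19), 198) + 55062) + U = (1/1028 + 55062) + 294134 = 56603737/1028 + 294134 = 358973489/1028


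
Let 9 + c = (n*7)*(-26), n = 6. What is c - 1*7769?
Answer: -8870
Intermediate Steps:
c = -1101 (c = -9 + (6*7)*(-26) = -9 + 42*(-26) = -9 - 1092 = -1101)
c - 1*7769 = -1101 - 1*7769 = -1101 - 7769 = -8870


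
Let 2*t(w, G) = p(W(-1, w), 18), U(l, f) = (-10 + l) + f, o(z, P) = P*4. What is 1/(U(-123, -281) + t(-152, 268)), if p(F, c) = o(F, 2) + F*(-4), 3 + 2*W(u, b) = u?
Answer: -1/406 ≈ -0.0024631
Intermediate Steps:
W(u, b) = -3/2 + u/2
o(z, P) = 4*P
U(l, f) = -10 + f + l
p(F, c) = 8 - 4*F (p(F, c) = 4*2 + F*(-4) = 8 - 4*F)
t(w, G) = 8 (t(w, G) = (8 - 4*(-3/2 + (1/2)*(-1)))/2 = (8 - 4*(-3/2 - 1/2))/2 = (8 - 4*(-2))/2 = (8 + 8)/2 = (1/2)*16 = 8)
1/(U(-123, -281) + t(-152, 268)) = 1/((-10 - 281 - 123) + 8) = 1/(-414 + 8) = 1/(-406) = -1/406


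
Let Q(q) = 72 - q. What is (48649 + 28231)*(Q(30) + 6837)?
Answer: 528857520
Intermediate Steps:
(48649 + 28231)*(Q(30) + 6837) = (48649 + 28231)*((72 - 1*30) + 6837) = 76880*((72 - 30) + 6837) = 76880*(42 + 6837) = 76880*6879 = 528857520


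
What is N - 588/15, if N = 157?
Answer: 589/5 ≈ 117.80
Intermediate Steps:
N - 588/15 = 157 - 588/15 = 157 - 147*4/15 = 157 - 196/5 = 589/5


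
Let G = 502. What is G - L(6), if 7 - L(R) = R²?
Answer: 531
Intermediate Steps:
L(R) = 7 - R²
G - L(6) = 502 - (7 - 1*6²) = 502 - (7 - 1*36) = 502 - (7 - 36) = 502 - 1*(-29) = 502 + 29 = 531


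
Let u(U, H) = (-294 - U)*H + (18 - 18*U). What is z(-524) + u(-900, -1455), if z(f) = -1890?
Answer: -867402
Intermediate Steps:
u(U, H) = 18 - 18*U + H*(-294 - U) (u(U, H) = H*(-294 - U) + (18 - 18*U) = 18 - 18*U + H*(-294 - U))
z(-524) + u(-900, -1455) = -1890 + (18 - 294*(-1455) - 18*(-900) - 1*(-1455)*(-900)) = -1890 + (18 + 427770 + 16200 - 1309500) = -1890 - 865512 = -867402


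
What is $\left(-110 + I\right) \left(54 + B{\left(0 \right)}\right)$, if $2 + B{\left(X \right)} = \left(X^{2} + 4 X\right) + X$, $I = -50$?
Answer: $-8320$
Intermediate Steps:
$B{\left(X \right)} = -2 + X^{2} + 5 X$ ($B{\left(X \right)} = -2 + \left(\left(X^{2} + 4 X\right) + X\right) = -2 + \left(X^{2} + 5 X\right) = -2 + X^{2} + 5 X$)
$\left(-110 + I\right) \left(54 + B{\left(0 \right)}\right) = \left(-110 - 50\right) \left(54 + \left(-2 + 0^{2} + 5 \cdot 0\right)\right) = - 160 \left(54 + \left(-2 + 0 + 0\right)\right) = - 160 \left(54 - 2\right) = \left(-160\right) 52 = -8320$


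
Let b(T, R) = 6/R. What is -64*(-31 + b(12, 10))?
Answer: 9728/5 ≈ 1945.6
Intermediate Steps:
-64*(-31 + b(12, 10)) = -64*(-31 + 6/10) = -64*(-31 + 6*(⅒)) = -64*(-31 + ⅗) = -64*(-152/5) = 9728/5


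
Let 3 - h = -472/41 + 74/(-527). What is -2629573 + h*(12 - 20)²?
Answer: -56796921475/21607 ≈ -2.6286e+6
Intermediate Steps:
h = 316599/21607 (h = 3 - (-472/41 + 74/(-527)) = 3 - (-472*1/41 + 74*(-1/527)) = 3 - (-472/41 - 74/527) = 3 - 1*(-251778/21607) = 3 + 251778/21607 = 316599/21607 ≈ 14.653)
-2629573 + h*(12 - 20)² = -2629573 + 316599*(12 - 20)²/21607 = -2629573 + (316599/21607)*(-8)² = -2629573 + (316599/21607)*64 = -2629573 + 20262336/21607 = -56796921475/21607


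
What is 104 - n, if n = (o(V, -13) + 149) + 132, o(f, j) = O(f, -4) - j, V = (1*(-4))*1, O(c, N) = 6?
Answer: -196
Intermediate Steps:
V = -4 (V = -4*1 = -4)
o(f, j) = 6 - j
n = 300 (n = ((6 - 1*(-13)) + 149) + 132 = ((6 + 13) + 149) + 132 = (19 + 149) + 132 = 168 + 132 = 300)
104 - n = 104 - 1*300 = 104 - 300 = -196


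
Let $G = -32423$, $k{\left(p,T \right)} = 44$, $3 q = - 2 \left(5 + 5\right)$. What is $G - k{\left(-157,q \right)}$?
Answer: $-32467$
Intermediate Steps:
$q = - \frac{20}{3}$ ($q = \frac{\left(-2\right) \left(5 + 5\right)}{3} = \frac{\left(-2\right) 10}{3} = \frac{1}{3} \left(-20\right) = - \frac{20}{3} \approx -6.6667$)
$G - k{\left(-157,q \right)} = -32423 - 44 = -32467$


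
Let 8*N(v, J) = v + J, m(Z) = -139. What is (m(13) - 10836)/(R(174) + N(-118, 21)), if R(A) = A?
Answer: -17560/259 ≈ -67.799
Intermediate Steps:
N(v, J) = J/8 + v/8 (N(v, J) = (v + J)/8 = (J + v)/8 = J/8 + v/8)
(m(13) - 10836)/(R(174) + N(-118, 21)) = (-139 - 10836)/(174 + ((1/8)*21 + (1/8)*(-118))) = -10975/(174 + (21/8 - 59/4)) = -10975/(174 - 97/8) = -10975/1295/8 = -10975*8/1295 = -17560/259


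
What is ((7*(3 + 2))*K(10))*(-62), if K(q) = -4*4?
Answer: 34720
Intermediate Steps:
K(q) = -16
((7*(3 + 2))*K(10))*(-62) = ((7*(3 + 2))*(-16))*(-62) = ((7*5)*(-16))*(-62) = (35*(-16))*(-62) = -560*(-62) = 34720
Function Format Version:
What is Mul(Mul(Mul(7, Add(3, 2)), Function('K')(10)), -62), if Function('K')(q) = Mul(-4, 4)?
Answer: 34720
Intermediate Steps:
Function('K')(q) = -16
Mul(Mul(Mul(7, Add(3, 2)), Function('K')(10)), -62) = Mul(Mul(Mul(7, Add(3, 2)), -16), -62) = Mul(Mul(Mul(7, 5), -16), -62) = Mul(Mul(35, -16), -62) = Mul(-560, -62) = 34720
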